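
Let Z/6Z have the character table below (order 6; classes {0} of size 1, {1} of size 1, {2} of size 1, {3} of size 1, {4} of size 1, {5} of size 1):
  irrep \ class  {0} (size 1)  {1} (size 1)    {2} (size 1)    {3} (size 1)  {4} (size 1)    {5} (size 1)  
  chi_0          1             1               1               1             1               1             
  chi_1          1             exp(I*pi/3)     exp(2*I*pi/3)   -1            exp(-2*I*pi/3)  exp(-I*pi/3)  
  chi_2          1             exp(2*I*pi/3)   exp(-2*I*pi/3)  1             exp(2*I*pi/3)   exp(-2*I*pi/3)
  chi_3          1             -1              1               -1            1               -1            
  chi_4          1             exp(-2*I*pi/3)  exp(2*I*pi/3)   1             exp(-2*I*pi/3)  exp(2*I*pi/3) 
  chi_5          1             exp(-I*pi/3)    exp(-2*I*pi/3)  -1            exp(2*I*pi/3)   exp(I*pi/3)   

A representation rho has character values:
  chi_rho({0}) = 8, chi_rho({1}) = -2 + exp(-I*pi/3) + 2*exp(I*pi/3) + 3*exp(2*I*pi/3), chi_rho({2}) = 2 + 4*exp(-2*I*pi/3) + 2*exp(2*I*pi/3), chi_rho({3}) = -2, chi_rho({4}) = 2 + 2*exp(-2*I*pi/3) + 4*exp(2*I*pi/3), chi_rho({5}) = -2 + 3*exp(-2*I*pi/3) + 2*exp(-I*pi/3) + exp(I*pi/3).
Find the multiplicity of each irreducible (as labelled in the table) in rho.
Multiplicities: chi_0: 0, chi_1: 2, chi_2: 3, chi_3: 2, chi_4: 0, chi_5: 1.

Details: Use <chi_rho, chi> = (1/|G|) sum_C |C| * chi_rho(C) * conj(chi(C)) with |G| = 6 for each irreducible chi in the table:
  <chi_rho, chi_0> = (1/6)[1*(8)*conj(1) + 1*(-2 + exp(-I*pi/3) + 2*exp(I*pi/3) + 3*exp(2*I*pi/3))*conj(1) + 1*(2 + 4*exp(-2*I*pi/3) + 2*exp(2*I*pi/3))*conj(1) + 1*(-2)*conj(1) + 1*(2 + 2*exp(-2*I*pi/3) + 4*exp(2*I*pi/3))*conj(1) + 1*(-2 + 3*exp(-2*I*pi/3) + 2*exp(-I*pi/3) + exp(I*pi/3))*conj(1)]
      = (1/6)[(8) + (-2 + exp(-I*pi/3) + 2*exp(I*pi/3) + 3*exp(2*I*pi/3)) + (2 + 4*exp(-2*I*pi/3) + 2*exp(2*I*pi/3)) + (-2) + (2 + 2*exp(-2*I*pi/3) + 4*exp(2*I*pi/3)) + (-2 + 3*exp(-2*I*pi/3) + 2*exp(-I*pi/3) + exp(I*pi/3))] = 0/6 = 0
  <chi_rho, chi_1> = (1/6)[1*(8)*conj(1) + 1*(-2 + exp(-I*pi/3) + 2*exp(I*pi/3) + 3*exp(2*I*pi/3))*conj(exp(I*pi/3)) + 1*(2 + 4*exp(-2*I*pi/3) + 2*exp(2*I*pi/3))*conj(exp(2*I*pi/3)) + 1*(-2)*conj(-1) + 1*(2 + 2*exp(-2*I*pi/3) + 4*exp(2*I*pi/3))*conj(exp(-2*I*pi/3)) + 1*(-2 + 3*exp(-2*I*pi/3) + 2*exp(-I*pi/3) + exp(I*pi/3))*conj(exp(-I*pi/3))]
      = (1/6)[(8) + (2 + exp(-2*I*pi/3) - 2*exp(-I*pi/3) + 3*exp(I*pi/3)) + (2 + 2*exp(-2*I*pi/3) + 4*exp(2*I*pi/3)) + (2) + (2 + 4*exp(-2*I*pi/3) + 2*exp(2*I*pi/3)) + (2 + 3*exp(-I*pi/3) - 2*exp(I*pi/3) + exp(2*I*pi/3))] = 12/6 = 2
  <chi_rho, chi_2> = (1/6)[1*(8)*conj(1) + 1*(-2 + exp(-I*pi/3) + 2*exp(I*pi/3) + 3*exp(2*I*pi/3))*conj(exp(2*I*pi/3)) + 1*(2 + 4*exp(-2*I*pi/3) + 2*exp(2*I*pi/3))*conj(exp(-2*I*pi/3)) + 1*(-2)*conj(1) + 1*(2 + 2*exp(-2*I*pi/3) + 4*exp(2*I*pi/3))*conj(exp(2*I*pi/3)) + 1*(-2 + 3*exp(-2*I*pi/3) + 2*exp(-I*pi/3) + exp(I*pi/3))*conj(exp(-2*I*pi/3))]
      = (1/6)[(8) + (4) + (2) + (-2) + (2) + (4)] = 18/6 = 3
  <chi_rho, chi_3> = (1/6)[1*(8)*conj(1) + 1*(-2 + exp(-I*pi/3) + 2*exp(I*pi/3) + 3*exp(2*I*pi/3))*conj(-1) + 1*(2 + 4*exp(-2*I*pi/3) + 2*exp(2*I*pi/3))*conj(1) + 1*(-2)*conj(-1) + 1*(2 + 2*exp(-2*I*pi/3) + 4*exp(2*I*pi/3))*conj(1) + 1*(-2 + 3*exp(-2*I*pi/3) + 2*exp(-I*pi/3) + exp(I*pi/3))*conj(-1)]
      = (1/6)[(8) + (2 - 3*exp(2*I*pi/3) - 2*exp(I*pi/3) - exp(-I*pi/3)) + (2 + 4*exp(-2*I*pi/3) + 2*exp(2*I*pi/3)) + (2) + (2 + 2*exp(-2*I*pi/3) + 4*exp(2*I*pi/3)) + (2 - exp(I*pi/3) - 2*exp(-I*pi/3) - 3*exp(-2*I*pi/3))] = 12/6 = 2
  <chi_rho, chi_4> = (1/6)[1*(8)*conj(1) + 1*(-2 + exp(-I*pi/3) + 2*exp(I*pi/3) + 3*exp(2*I*pi/3))*conj(exp(-2*I*pi/3)) + 1*(2 + 4*exp(-2*I*pi/3) + 2*exp(2*I*pi/3))*conj(exp(2*I*pi/3)) + 1*(-2)*conj(1) + 1*(2 + 2*exp(-2*I*pi/3) + 4*exp(2*I*pi/3))*conj(exp(-2*I*pi/3)) + 1*(-2 + 3*exp(-2*I*pi/3) + 2*exp(-I*pi/3) + exp(I*pi/3))*conj(exp(2*I*pi/3))]
      = (1/6)[(8) + (-2 + 3*exp(-2*I*pi/3) - 2*exp(2*I*pi/3) + exp(I*pi/3)) + (2 + 2*exp(-2*I*pi/3) + 4*exp(2*I*pi/3)) + (-2) + (2 + 4*exp(-2*I*pi/3) + 2*exp(2*I*pi/3)) + (-2 + exp(-I*pi/3) - 2*exp(-2*I*pi/3) + 3*exp(2*I*pi/3))] = 0/6 = 0
  <chi_rho, chi_5> = (1/6)[1*(8)*conj(1) + 1*(-2 + exp(-I*pi/3) + 2*exp(I*pi/3) + 3*exp(2*I*pi/3))*conj(exp(-I*pi/3)) + 1*(2 + 4*exp(-2*I*pi/3) + 2*exp(2*I*pi/3))*conj(exp(-2*I*pi/3)) + 1*(-2)*conj(-1) + 1*(2 + 2*exp(-2*I*pi/3) + 4*exp(2*I*pi/3))*conj(exp(2*I*pi/3)) + 1*(-2 + 3*exp(-2*I*pi/3) + 2*exp(-I*pi/3) + exp(I*pi/3))*conj(exp(I*pi/3))]
      = (1/6)[(8) + (-4) + (2) + (2) + (2) + (-4)] = 6/6 = 1
(Exp terms are combined using exp(i*s)*conj(exp(i*t)) = exp(i*(s-t)), and sums of them are collapsed using the identity that for every m > 1 the m distinct m-th roots of unity sum to 0, e.g. 1 + exp(2*I*pi/3) + exp(-2*I*pi/3) = 0.)
Dimension check: dim(rho) = sum (mult * dim) = 0*1 + 2*1 + 3*1 + 2*1 + 0*1 + 1*1 = 8 = chi_rho(e) = 8.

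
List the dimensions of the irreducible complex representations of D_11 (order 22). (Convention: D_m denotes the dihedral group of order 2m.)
Dimensions: 1, 1, 2, 2, 2, 2, 2

Solution. There are 7 irreducibles (= number of conjugacy classes). Their dimensions d_i satisfy sum d_i^2 = |G| = 22: 1 + 1 + 4 + 4 + 4 + 4 + 4 = 22.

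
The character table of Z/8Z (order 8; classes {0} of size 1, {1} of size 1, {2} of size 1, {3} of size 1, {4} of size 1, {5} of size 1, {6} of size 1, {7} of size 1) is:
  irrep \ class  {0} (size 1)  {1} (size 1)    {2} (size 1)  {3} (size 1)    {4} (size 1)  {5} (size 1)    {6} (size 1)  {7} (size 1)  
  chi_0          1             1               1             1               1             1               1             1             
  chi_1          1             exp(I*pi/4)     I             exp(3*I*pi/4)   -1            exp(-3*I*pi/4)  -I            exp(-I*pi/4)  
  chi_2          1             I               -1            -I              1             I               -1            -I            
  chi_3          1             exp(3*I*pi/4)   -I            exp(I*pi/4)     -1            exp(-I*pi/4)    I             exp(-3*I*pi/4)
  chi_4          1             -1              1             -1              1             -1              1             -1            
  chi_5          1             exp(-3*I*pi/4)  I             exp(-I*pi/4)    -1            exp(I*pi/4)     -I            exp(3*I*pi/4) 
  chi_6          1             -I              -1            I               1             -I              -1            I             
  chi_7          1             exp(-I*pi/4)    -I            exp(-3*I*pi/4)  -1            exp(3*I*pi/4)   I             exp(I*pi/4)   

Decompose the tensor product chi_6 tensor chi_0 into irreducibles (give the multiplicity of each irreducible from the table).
chi_6 tensor chi_0 = chi_6 (all other irreducibles have multiplicity 0).

Details: The character of a tensor product is the pointwise product (chi_6 * chi_0)(C) = chi_6(C) * chi_0(C):
  {0}: (1)*(1), {1}: (-I)*(1), {2}: (-1)*(1), {3}: (I)*(1), {4}: (1)*(1), {5}: (-I)*(1), {6}: (-1)*(1), {7}: (I)*(1)
so (chi_6 * chi_0) takes values
  {0} -> 1, {1} -> -I, {2} -> -1, {3} -> I, {4} -> 1, {5} -> -I, {6} -> -1, {7} -> I.
Now take the inner product of this character with each irreducible chi from the table, <chi_6*chi_0, chi> = (1/8) sum_C |C| (chi_6*chi_0)(C) conj(chi(C)):
  <chi_6*chi_0, chi_0> = (1/8)[1*(1)*conj(1) + 1*(-I)*conj(1) + 1*(-1)*conj(1) + 1*(I)*conj(1) + 1*(1)*conj(1) + 1*(-I)*conj(1) + 1*(-1)*conj(1) + 1*(I)*conj(1)]
      = (1/8)[(1) + (-I) + (-1) + (I) + (1) + (-I) + (-1) + (I)] = 0/8 = 0
  <chi_6*chi_0, chi_1> = (1/8)[1*(1)*conj(1) + 1*(-I)*conj(exp(I*pi/4)) + 1*(-1)*conj(I) + 1*(I)*conj(exp(3*I*pi/4)) + 1*(1)*conj(-1) + 1*(-I)*conj(exp(-3*I*pi/4)) + 1*(-1)*conj(-I) + 1*(I)*conj(exp(-I*pi/4))]
      = (1/8)[(1) + (-exp(I*pi/4)) + (I) + (exp(-I*pi/4)) + (-1) + (-exp(-3*I*pi/4)) + (-I) + (exp(3*I*pi/4))] = 0/8 = 0
  <chi_6*chi_0, chi_2> = (1/8)[1*(1)*conj(1) + 1*(-I)*conj(I) + 1*(-1)*conj(-1) + 1*(I)*conj(-I) + 1*(1)*conj(1) + 1*(-I)*conj(I) + 1*(-1)*conj(-1) + 1*(I)*conj(-I)]
      = (1/8)[(1) + (-1) + (1) + (-1) + (1) + (-1) + (1) + (-1)] = 0/8 = 0
  <chi_6*chi_0, chi_3> = (1/8)[1*(1)*conj(1) + 1*(-I)*conj(exp(3*I*pi/4)) + 1*(-1)*conj(-I) + 1*(I)*conj(exp(I*pi/4)) + 1*(1)*conj(-1) + 1*(-I)*conj(exp(-I*pi/4)) + 1*(-1)*conj(I) + 1*(I)*conj(exp(-3*I*pi/4))]
      = (1/8)[(1) + (-exp(-I*pi/4)) + (-I) + (exp(I*pi/4)) + (-1) + (-exp(3*I*pi/4)) + (I) + (exp(-3*I*pi/4))] = 0/8 = 0
  <chi_6*chi_0, chi_4> = (1/8)[1*(1)*conj(1) + 1*(-I)*conj(-1) + 1*(-1)*conj(1) + 1*(I)*conj(-1) + 1*(1)*conj(1) + 1*(-I)*conj(-1) + 1*(-1)*conj(1) + 1*(I)*conj(-1)]
      = (1/8)[(1) + (I) + (-1) + (-I) + (1) + (I) + (-1) + (-I)] = 0/8 = 0
  <chi_6*chi_0, chi_5> = (1/8)[1*(1)*conj(1) + 1*(-I)*conj(exp(-3*I*pi/4)) + 1*(-1)*conj(I) + 1*(I)*conj(exp(-I*pi/4)) + 1*(1)*conj(-1) + 1*(-I)*conj(exp(I*pi/4)) + 1*(-1)*conj(-I) + 1*(I)*conj(exp(3*I*pi/4))]
      = (1/8)[(1) + (-exp(-3*I*pi/4)) + (I) + (exp(3*I*pi/4)) + (-1) + (-exp(I*pi/4)) + (-I) + (exp(-I*pi/4))] = 0/8 = 0
  <chi_6*chi_0, chi_6> = (1/8)[1*(1)*conj(1) + 1*(-I)*conj(-I) + 1*(-1)*conj(-1) + 1*(I)*conj(I) + 1*(1)*conj(1) + 1*(-I)*conj(-I) + 1*(-1)*conj(-1) + 1*(I)*conj(I)]
      = (1/8)[(1) + (1) + (1) + (1) + (1) + (1) + (1) + (1)] = 8/8 = 1
  <chi_6*chi_0, chi_7> = (1/8)[1*(1)*conj(1) + 1*(-I)*conj(exp(-I*pi/4)) + 1*(-1)*conj(-I) + 1*(I)*conj(exp(-3*I*pi/4)) + 1*(1)*conj(-1) + 1*(-I)*conj(exp(3*I*pi/4)) + 1*(-1)*conj(I) + 1*(I)*conj(exp(I*pi/4))]
      = (1/8)[(1) + (-exp(3*I*pi/4)) + (-I) + (exp(-3*I*pi/4)) + (-1) + (-exp(-I*pi/4)) + (I) + (exp(I*pi/4))] = 0/8 = 0
(Exp terms are combined using exp(i*s)*conj(exp(i*t)) = exp(i*(s-t)), and sums of them are collapsed using the identity that for every m > 1 the m distinct m-th roots of unity sum to 0, e.g. 1 + exp(2*I*pi/3) + exp(-2*I*pi/3) = 0.)
Hence the multiplicities are chi_6: 1. Dimension check: dim(chi_6)*dim(chi_0) = 1*1 = 1 and sum (mult * dim) = 1*1 = 1.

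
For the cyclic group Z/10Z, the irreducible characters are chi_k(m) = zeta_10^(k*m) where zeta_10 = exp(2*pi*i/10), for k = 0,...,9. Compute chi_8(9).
chi_8(9) = zeta_10^72 = exp(2*I*pi/5)

Justification: chi_8(9) = zeta_10^(8*9) = zeta_10^72. Since zeta_10^10 = 1, this equals zeta_10^2 = exp(2*pi*i*2/10) = exp(2*I*pi/5).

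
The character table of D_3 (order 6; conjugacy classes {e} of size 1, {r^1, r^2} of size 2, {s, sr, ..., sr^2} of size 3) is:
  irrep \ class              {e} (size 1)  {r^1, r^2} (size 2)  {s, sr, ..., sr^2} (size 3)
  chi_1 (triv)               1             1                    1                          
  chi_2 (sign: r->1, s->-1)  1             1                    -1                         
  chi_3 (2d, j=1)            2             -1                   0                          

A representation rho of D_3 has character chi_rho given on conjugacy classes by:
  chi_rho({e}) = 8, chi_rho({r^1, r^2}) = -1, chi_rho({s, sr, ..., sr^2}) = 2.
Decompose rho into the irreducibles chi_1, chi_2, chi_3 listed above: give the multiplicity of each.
Multiplicities: chi_1: 2, chi_2: 0, chi_3: 3.

Explanation: Use <chi_rho, chi> = (1/|G|) sum_C |C| * chi_rho(C) * conj(chi(C)) with |G| = 6 for each irreducible chi in the table:
  <chi_rho, chi_1> = (1/6)[1*(8)*conj(1) + 2*(-1)*conj(1) + 3*(2)*conj(1)]
      = (1/6)[(8) + (-2) + (6)] = 12/6 = 2
  <chi_rho, chi_2> = (1/6)[1*(8)*conj(1) + 2*(-1)*conj(1) + 3*(2)*conj(-1)]
      = (1/6)[(8) + (-2) + (-6)] = 0/6 = 0
  <chi_rho, chi_3> = (1/6)[1*(8)*conj(2) + 2*(-1)*conj(-1) + 3*(2)*conj(0)]
      = (1/6)[(16) + (2) + (0)] = 18/6 = 3
Dimension check: dim(rho) = sum (mult * dim) = 2*1 + 0*1 + 3*2 = 8 = chi_rho(e) = 8.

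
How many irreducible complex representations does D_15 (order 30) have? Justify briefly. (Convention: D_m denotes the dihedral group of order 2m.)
9

Proof sketch: The number of irreducible complex representations of a finite group equals its number of conjugacy classes. D_15 has 9 conjugacy classes ((n+3)/2 for n odd), so D_15 (order 30) has exactly 9 irreducible complex representations.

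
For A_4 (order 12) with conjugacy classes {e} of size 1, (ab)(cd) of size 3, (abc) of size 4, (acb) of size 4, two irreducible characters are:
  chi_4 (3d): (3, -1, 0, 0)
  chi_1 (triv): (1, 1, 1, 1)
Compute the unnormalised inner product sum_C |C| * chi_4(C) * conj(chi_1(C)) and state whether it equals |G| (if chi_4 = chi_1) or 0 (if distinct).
Sum = 0; so <chi_4, chi_1> = 0 (distinct irreducibles are orthogonal).

Reasoning: Compute term by term over conjugacy classes (|C| * chi_4(C) * conj(chi_1(C))):
  1*(3)*conj(1) + 3*(-1)*conj(1) + 4*(0)*conj(1) + 4*(0)*conj(1)
  = (3) + (-3) + (0) + (0)
  = 0.
(Exp terms are combined using exp(i*s)*conj(exp(i*t)) = exp(i*(s-t)), and sums of them are collapsed using the identity that for every m > 1 the m distinct m-th roots of unity sum to 0, e.g. 1 + exp(2*I*pi/3) + exp(-2*I*pi/3) = 0.)
Dividing by |G| = 12 gives 0/12 = 0, matching the row-orthogonality relation <chi_4, chi_1> = [chi_4 = chi_1].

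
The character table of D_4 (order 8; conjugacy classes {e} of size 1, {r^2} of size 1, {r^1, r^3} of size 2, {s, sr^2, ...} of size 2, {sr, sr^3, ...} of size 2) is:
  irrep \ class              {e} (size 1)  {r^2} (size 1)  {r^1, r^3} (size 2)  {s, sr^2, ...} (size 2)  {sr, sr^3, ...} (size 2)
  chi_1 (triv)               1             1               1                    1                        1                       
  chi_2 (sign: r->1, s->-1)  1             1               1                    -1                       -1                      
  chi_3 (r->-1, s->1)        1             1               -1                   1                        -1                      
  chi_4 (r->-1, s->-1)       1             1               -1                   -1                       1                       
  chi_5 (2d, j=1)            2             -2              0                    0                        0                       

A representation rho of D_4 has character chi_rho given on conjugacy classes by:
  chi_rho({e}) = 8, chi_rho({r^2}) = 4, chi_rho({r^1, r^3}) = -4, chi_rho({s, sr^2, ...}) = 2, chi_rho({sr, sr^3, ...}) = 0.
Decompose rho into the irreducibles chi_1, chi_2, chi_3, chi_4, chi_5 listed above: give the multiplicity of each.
Multiplicities: chi_1: 1, chi_2: 0, chi_3: 3, chi_4: 2, chi_5: 1.

Working: Use <chi_rho, chi> = (1/|G|) sum_C |C| * chi_rho(C) * conj(chi(C)) with |G| = 8 for each irreducible chi in the table:
  <chi_rho, chi_1> = (1/8)[1*(8)*conj(1) + 1*(4)*conj(1) + 2*(-4)*conj(1) + 2*(2)*conj(1) + 2*(0)*conj(1)]
      = (1/8)[(8) + (4) + (-8) + (4) + (0)] = 8/8 = 1
  <chi_rho, chi_2> = (1/8)[1*(8)*conj(1) + 1*(4)*conj(1) + 2*(-4)*conj(1) + 2*(2)*conj(-1) + 2*(0)*conj(-1)]
      = (1/8)[(8) + (4) + (-8) + (-4) + (0)] = 0/8 = 0
  <chi_rho, chi_3> = (1/8)[1*(8)*conj(1) + 1*(4)*conj(1) + 2*(-4)*conj(-1) + 2*(2)*conj(1) + 2*(0)*conj(-1)]
      = (1/8)[(8) + (4) + (8) + (4) + (0)] = 24/8 = 3
  <chi_rho, chi_4> = (1/8)[1*(8)*conj(1) + 1*(4)*conj(1) + 2*(-4)*conj(-1) + 2*(2)*conj(-1) + 2*(0)*conj(1)]
      = (1/8)[(8) + (4) + (8) + (-4) + (0)] = 16/8 = 2
  <chi_rho, chi_5> = (1/8)[1*(8)*conj(2) + 1*(4)*conj(-2) + 2*(-4)*conj(0) + 2*(2)*conj(0) + 2*(0)*conj(0)]
      = (1/8)[(16) + (-8) + (0) + (0) + (0)] = 8/8 = 1
Dimension check: dim(rho) = sum (mult * dim) = 1*1 + 0*1 + 3*1 + 2*1 + 1*2 = 8 = chi_rho(e) = 8.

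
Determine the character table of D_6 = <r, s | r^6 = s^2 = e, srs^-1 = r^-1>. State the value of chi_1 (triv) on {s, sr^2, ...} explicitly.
Conjugacy classes: {e} of size 1, {r^3} of size 1, {r^1, r^5} of size 2, {r^2, r^4} of size 2, {s, sr^2, ...} of size 3, {sr, sr^3, ...} of size 3.
Character table:
  irrep \ class              {e} (size 1)  {r^3} (size 1)  {r^1, r^5} (size 2)  {r^2, r^4} (size 2)  {s, sr^2, ...} (size 3)  {sr, sr^3, ...} (size 3)
  chi_1 (triv)               1             1               1                    1                    1                        1                       
  chi_2 (sign: r->1, s->-1)  1             1               1                    1                    -1                       -1                      
  chi_3 (r->-1, s->1)        1             -1              -1                   1                    1                        -1                      
  chi_4 (r->-1, s->-1)       1             -1              -1                   1                    -1                       1                       
  chi_5 (2d, j=1)            2             -2              1                    -1                   0                        0                       
  chi_6 (2d, j=2)            2             2               -1                   -1                   0                        0                       

Spot check: chi_1 (triv) on {s, sr^2, ...} = 1.

Why: D_6 has order 2*6 = 12 with 6 conjugacy classes, hence 6 irreducibles. Sum of squared dims 1 + 1 + 1 + 1 + 4 + 4 = 12 = |G|. Linear characters come from the abelianisation; the 2-dimensional irreps have character r^k -> 2*cos(2*pi*j*k/6), reflections -> 0.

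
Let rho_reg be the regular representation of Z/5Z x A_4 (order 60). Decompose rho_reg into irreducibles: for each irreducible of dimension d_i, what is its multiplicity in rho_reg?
Each irreducible V_i of dimension d_i appears with multiplicity d_i, i.e. rho_reg = (direct sum over all irreducibles V_i) d_i V_i. The irreducible dimensions for Z/5Z x A_4 are 1, 1, 1, 1, 1, 1, 1, 1, 1, 1, 1, 1, 1, 1, 1, 3, 3, 3, 3, 3: 15 irreducibles of dimension 1, each with multiplicity 1; 5 irreducibles of dimension 3, each with multiplicity 3. Total dimension 15*1*1 + 5*3*3 = 60 = |G|.

Derivation: General theorem: in the regular representation of a finite group G, each irreducible appears with multiplicity equal to its dimension. Check: dim(rho_reg) = sum d_i^2 = 1 + 1 + 1 + 1 + 1 + 1 + 1 + 1 + 1 + 1 + 1 + 1 + 1 + 1 + 1 + 9 + 9 + 9 + 9 + 9 = 60 = |G|.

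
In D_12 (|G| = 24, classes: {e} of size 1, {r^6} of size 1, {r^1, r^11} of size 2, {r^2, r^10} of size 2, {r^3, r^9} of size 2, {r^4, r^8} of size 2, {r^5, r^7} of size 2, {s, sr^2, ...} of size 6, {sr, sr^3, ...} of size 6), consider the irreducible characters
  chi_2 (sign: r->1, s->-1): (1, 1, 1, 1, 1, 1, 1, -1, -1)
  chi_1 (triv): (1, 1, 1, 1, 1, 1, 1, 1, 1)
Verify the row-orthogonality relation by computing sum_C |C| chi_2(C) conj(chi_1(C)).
Sum = 0; so <chi_2, chi_1> = 0 (distinct irreducibles are orthogonal).

Derivation: Compute term by term over conjugacy classes (|C| * chi_2(C) * conj(chi_1(C))):
  1*(1)*conj(1) + 1*(1)*conj(1) + 2*(1)*conj(1) + 2*(1)*conj(1) + 2*(1)*conj(1) + 2*(1)*conj(1) + 2*(1)*conj(1) + 6*(-1)*conj(1) + 6*(-1)*conj(1)
  = (1) + (1) + (2) + (2) + (2) + (2) + (2) + (-6) + (-6)
  = 0.
Dividing by |G| = 24 gives 0/24 = 0, matching the row-orthogonality relation <chi_2, chi_1> = [chi_2 = chi_1].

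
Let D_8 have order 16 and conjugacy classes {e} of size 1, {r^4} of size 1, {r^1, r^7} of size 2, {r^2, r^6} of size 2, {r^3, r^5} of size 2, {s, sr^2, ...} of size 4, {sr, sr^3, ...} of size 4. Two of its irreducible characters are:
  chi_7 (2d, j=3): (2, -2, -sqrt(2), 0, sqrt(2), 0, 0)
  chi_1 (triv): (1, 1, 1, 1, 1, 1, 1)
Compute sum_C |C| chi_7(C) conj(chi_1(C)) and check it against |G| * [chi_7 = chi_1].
Sum = 0; so <chi_7, chi_1> = 0 (distinct irreducibles are orthogonal).

Argument: Compute term by term over conjugacy classes (|C| * chi_7(C) * conj(chi_1(C))):
  1*(2)*conj(1) + 1*(-2)*conj(1) + 2*(-sqrt(2))*conj(1) + 2*(0)*conj(1) + 2*(sqrt(2))*conj(1) + 4*(0)*conj(1) + 4*(0)*conj(1)
  = (2) + (-2) + (-2*sqrt(2)) + (0) + (2*sqrt(2)) + (0) + (0)
  = 0.
Dividing by |G| = 16 gives 0/16 = 0, matching the row-orthogonality relation <chi_7, chi_1> = [chi_7 = chi_1].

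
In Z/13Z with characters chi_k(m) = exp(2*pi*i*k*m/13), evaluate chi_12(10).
chi_12(10) = zeta_13^120 = exp(6*I*pi/13)

chi_12(10) = zeta_13^(12*10) = zeta_13^120. Since zeta_13^13 = 1, this equals zeta_13^3 = exp(2*pi*i*3/13) = exp(6*I*pi/13).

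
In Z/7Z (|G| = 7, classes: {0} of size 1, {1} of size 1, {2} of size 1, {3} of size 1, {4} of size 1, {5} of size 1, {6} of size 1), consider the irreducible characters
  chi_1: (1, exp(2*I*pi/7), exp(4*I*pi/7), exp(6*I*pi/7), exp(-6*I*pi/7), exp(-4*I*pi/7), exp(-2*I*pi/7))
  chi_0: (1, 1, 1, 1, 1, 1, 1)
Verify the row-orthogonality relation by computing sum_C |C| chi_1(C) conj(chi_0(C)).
Sum = 0; so <chi_1, chi_0> = 0 (distinct irreducibles are orthogonal).

Argument: Compute term by term over conjugacy classes (|C| * chi_1(C) * conj(chi_0(C))):
  1*(1)*conj(1) + 1*(exp(2*I*pi/7))*conj(1) + 1*(exp(4*I*pi/7))*conj(1) + 1*(exp(6*I*pi/7))*conj(1) + 1*(exp(-6*I*pi/7))*conj(1) + 1*(exp(-4*I*pi/7))*conj(1) + 1*(exp(-2*I*pi/7))*conj(1)
  = (1) + (exp(2*I*pi/7)) + (exp(4*I*pi/7)) + (exp(6*I*pi/7)) + (exp(-6*I*pi/7)) + (exp(-4*I*pi/7)) + (exp(-2*I*pi/7))
  = 0.
(Exp terms are combined using exp(i*s)*conj(exp(i*t)) = exp(i*(s-t)), and sums of them are collapsed using the identity that for every m > 1 the m distinct m-th roots of unity sum to 0, e.g. 1 + exp(2*I*pi/3) + exp(-2*I*pi/3) = 0.)
Dividing by |G| = 7 gives 0/7 = 0, matching the row-orthogonality relation <chi_1, chi_0> = [chi_1 = chi_0].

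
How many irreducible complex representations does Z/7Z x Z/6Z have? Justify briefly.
42

Working: The number of irreducible complex representations of a finite group equals its number of conjugacy classes. Z/7Z x Z/6Z is abelian of order 42, so every element is its own conjugacy class: 42 classes, so Z/7Z x Z/6Z (order 42) has exactly 42 irreducible complex representations.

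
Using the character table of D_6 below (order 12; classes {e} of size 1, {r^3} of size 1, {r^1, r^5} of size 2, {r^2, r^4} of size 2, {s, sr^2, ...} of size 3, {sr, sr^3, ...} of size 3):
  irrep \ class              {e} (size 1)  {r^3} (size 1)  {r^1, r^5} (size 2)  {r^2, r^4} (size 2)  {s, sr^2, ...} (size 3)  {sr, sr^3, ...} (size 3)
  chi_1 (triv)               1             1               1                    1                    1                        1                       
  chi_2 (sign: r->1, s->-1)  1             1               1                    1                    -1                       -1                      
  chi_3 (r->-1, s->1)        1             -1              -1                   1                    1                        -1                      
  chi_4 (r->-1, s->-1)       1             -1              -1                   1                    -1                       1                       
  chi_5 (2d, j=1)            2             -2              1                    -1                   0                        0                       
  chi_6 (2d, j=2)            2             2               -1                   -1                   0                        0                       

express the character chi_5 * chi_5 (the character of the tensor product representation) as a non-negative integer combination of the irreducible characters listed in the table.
chi_5 tensor chi_5 = chi_1 + chi_2 + chi_6 (all other irreducibles have multiplicity 0).

Solution. The character of a tensor product is the pointwise product (chi_5 * chi_5)(C) = chi_5(C) * chi_5(C):
  {e}: (2)*(2), {r^3}: (-2)*(-2), {r^1, r^5}: (1)*(1), {r^2, r^4}: (-1)*(-1), {s, sr^2, ...}: (0)*(0), {sr, sr^3, ...}: (0)*(0)
so (chi_5 * chi_5) takes values
  {e} -> 4, {r^3} -> 4, {r^1, r^5} -> 1, {r^2, r^4} -> 1, {s, sr^2, ...} -> 0, {sr, sr^3, ...} -> 0.
Now take the inner product of this character with each irreducible chi from the table, <chi_5*chi_5, chi> = (1/12) sum_C |C| (chi_5*chi_5)(C) conj(chi(C)):
  <chi_5*chi_5, chi_1> = (1/12)[1*(4)*conj(1) + 1*(4)*conj(1) + 2*(1)*conj(1) + 2*(1)*conj(1) + 3*(0)*conj(1) + 3*(0)*conj(1)]
      = (1/12)[(4) + (4) + (2) + (2) + (0) + (0)] = 12/12 = 1
  <chi_5*chi_5, chi_2> = (1/12)[1*(4)*conj(1) + 1*(4)*conj(1) + 2*(1)*conj(1) + 2*(1)*conj(1) + 3*(0)*conj(-1) + 3*(0)*conj(-1)]
      = (1/12)[(4) + (4) + (2) + (2) + (0) + (0)] = 12/12 = 1
  <chi_5*chi_5, chi_3> = (1/12)[1*(4)*conj(1) + 1*(4)*conj(-1) + 2*(1)*conj(-1) + 2*(1)*conj(1) + 3*(0)*conj(1) + 3*(0)*conj(-1)]
      = (1/12)[(4) + (-4) + (-2) + (2) + (0) + (0)] = 0/12 = 0
  <chi_5*chi_5, chi_4> = (1/12)[1*(4)*conj(1) + 1*(4)*conj(-1) + 2*(1)*conj(-1) + 2*(1)*conj(1) + 3*(0)*conj(-1) + 3*(0)*conj(1)]
      = (1/12)[(4) + (-4) + (-2) + (2) + (0) + (0)] = 0/12 = 0
  <chi_5*chi_5, chi_5> = (1/12)[1*(4)*conj(2) + 1*(4)*conj(-2) + 2*(1)*conj(1) + 2*(1)*conj(-1) + 3*(0)*conj(0) + 3*(0)*conj(0)]
      = (1/12)[(8) + (-8) + (2) + (-2) + (0) + (0)] = 0/12 = 0
  <chi_5*chi_5, chi_6> = (1/12)[1*(4)*conj(2) + 1*(4)*conj(2) + 2*(1)*conj(-1) + 2*(1)*conj(-1) + 3*(0)*conj(0) + 3*(0)*conj(0)]
      = (1/12)[(8) + (8) + (-2) + (-2) + (0) + (0)] = 12/12 = 1
Hence the multiplicities are chi_1: 1, chi_2: 1, chi_6: 1. Dimension check: dim(chi_5)*dim(chi_5) = 2*2 = 4 and sum (mult * dim) = 1*1 + 1*1 + 1*2 = 4.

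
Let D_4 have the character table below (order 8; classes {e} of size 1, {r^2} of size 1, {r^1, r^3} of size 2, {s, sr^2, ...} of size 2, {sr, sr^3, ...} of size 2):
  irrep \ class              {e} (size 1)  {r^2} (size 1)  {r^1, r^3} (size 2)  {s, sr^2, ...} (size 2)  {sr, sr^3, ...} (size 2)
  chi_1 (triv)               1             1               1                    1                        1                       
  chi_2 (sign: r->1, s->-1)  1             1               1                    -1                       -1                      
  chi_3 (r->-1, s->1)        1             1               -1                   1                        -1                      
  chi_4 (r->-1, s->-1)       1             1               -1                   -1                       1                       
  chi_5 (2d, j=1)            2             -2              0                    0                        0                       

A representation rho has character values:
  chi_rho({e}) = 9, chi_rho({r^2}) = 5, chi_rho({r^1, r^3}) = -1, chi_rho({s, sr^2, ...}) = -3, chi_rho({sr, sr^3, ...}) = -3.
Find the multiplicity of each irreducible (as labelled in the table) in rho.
Multiplicities: chi_1: 0, chi_2: 3, chi_3: 2, chi_4: 2, chi_5: 1.

Argument: Use <chi_rho, chi> = (1/|G|) sum_C |C| * chi_rho(C) * conj(chi(C)) with |G| = 8 for each irreducible chi in the table:
  <chi_rho, chi_1> = (1/8)[1*(9)*conj(1) + 1*(5)*conj(1) + 2*(-1)*conj(1) + 2*(-3)*conj(1) + 2*(-3)*conj(1)]
      = (1/8)[(9) + (5) + (-2) + (-6) + (-6)] = 0/8 = 0
  <chi_rho, chi_2> = (1/8)[1*(9)*conj(1) + 1*(5)*conj(1) + 2*(-1)*conj(1) + 2*(-3)*conj(-1) + 2*(-3)*conj(-1)]
      = (1/8)[(9) + (5) + (-2) + (6) + (6)] = 24/8 = 3
  <chi_rho, chi_3> = (1/8)[1*(9)*conj(1) + 1*(5)*conj(1) + 2*(-1)*conj(-1) + 2*(-3)*conj(1) + 2*(-3)*conj(-1)]
      = (1/8)[(9) + (5) + (2) + (-6) + (6)] = 16/8 = 2
  <chi_rho, chi_4> = (1/8)[1*(9)*conj(1) + 1*(5)*conj(1) + 2*(-1)*conj(-1) + 2*(-3)*conj(-1) + 2*(-3)*conj(1)]
      = (1/8)[(9) + (5) + (2) + (6) + (-6)] = 16/8 = 2
  <chi_rho, chi_5> = (1/8)[1*(9)*conj(2) + 1*(5)*conj(-2) + 2*(-1)*conj(0) + 2*(-3)*conj(0) + 2*(-3)*conj(0)]
      = (1/8)[(18) + (-10) + (0) + (0) + (0)] = 8/8 = 1
Dimension check: dim(rho) = sum (mult * dim) = 0*1 + 3*1 + 2*1 + 2*1 + 1*2 = 9 = chi_rho(e) = 9.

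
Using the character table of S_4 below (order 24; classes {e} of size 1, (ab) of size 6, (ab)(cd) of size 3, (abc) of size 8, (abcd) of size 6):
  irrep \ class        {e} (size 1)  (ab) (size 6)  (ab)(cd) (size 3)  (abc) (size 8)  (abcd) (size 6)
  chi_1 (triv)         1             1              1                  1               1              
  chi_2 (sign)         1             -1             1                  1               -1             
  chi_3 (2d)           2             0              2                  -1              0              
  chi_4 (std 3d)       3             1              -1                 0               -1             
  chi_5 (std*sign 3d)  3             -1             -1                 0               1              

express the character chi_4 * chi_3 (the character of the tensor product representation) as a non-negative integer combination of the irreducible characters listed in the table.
chi_4 tensor chi_3 = chi_4 + chi_5 (all other irreducibles have multiplicity 0).

Explanation: The character of a tensor product is the pointwise product (chi_4 * chi_3)(C) = chi_4(C) * chi_3(C):
  {e}: (3)*(2), (ab): (1)*(0), (ab)(cd): (-1)*(2), (abc): (0)*(-1), (abcd): (-1)*(0)
so (chi_4 * chi_3) takes values
  {e} -> 6, (ab) -> 0, (ab)(cd) -> -2, (abc) -> 0, (abcd) -> 0.
Now take the inner product of this character with each irreducible chi from the table, <chi_4*chi_3, chi> = (1/24) sum_C |C| (chi_4*chi_3)(C) conj(chi(C)):
  <chi_4*chi_3, chi_1> = (1/24)[1*(6)*conj(1) + 6*(0)*conj(1) + 3*(-2)*conj(1) + 8*(0)*conj(1) + 6*(0)*conj(1)]
      = (1/24)[(6) + (0) + (-6) + (0) + (0)] = 0/24 = 0
  <chi_4*chi_3, chi_2> = (1/24)[1*(6)*conj(1) + 6*(0)*conj(-1) + 3*(-2)*conj(1) + 8*(0)*conj(1) + 6*(0)*conj(-1)]
      = (1/24)[(6) + (0) + (-6) + (0) + (0)] = 0/24 = 0
  <chi_4*chi_3, chi_3> = (1/24)[1*(6)*conj(2) + 6*(0)*conj(0) + 3*(-2)*conj(2) + 8*(0)*conj(-1) + 6*(0)*conj(0)]
      = (1/24)[(12) + (0) + (-12) + (0) + (0)] = 0/24 = 0
  <chi_4*chi_3, chi_4> = (1/24)[1*(6)*conj(3) + 6*(0)*conj(1) + 3*(-2)*conj(-1) + 8*(0)*conj(0) + 6*(0)*conj(-1)]
      = (1/24)[(18) + (0) + (6) + (0) + (0)] = 24/24 = 1
  <chi_4*chi_3, chi_5> = (1/24)[1*(6)*conj(3) + 6*(0)*conj(-1) + 3*(-2)*conj(-1) + 8*(0)*conj(0) + 6*(0)*conj(1)]
      = (1/24)[(18) + (0) + (6) + (0) + (0)] = 24/24 = 1
Hence the multiplicities are chi_4: 1, chi_5: 1. Dimension check: dim(chi_4)*dim(chi_3) = 3*2 = 6 and sum (mult * dim) = 1*3 + 1*3 = 6.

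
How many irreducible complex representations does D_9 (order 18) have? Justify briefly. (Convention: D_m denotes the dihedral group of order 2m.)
6

Working: The number of irreducible complex representations of a finite group equals its number of conjugacy classes. D_9 has 6 conjugacy classes ((n+3)/2 for n odd), so D_9 (order 18) has exactly 6 irreducible complex representations.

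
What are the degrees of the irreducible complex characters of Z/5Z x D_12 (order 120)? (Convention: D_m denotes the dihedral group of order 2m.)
Dimensions: 1, 1, 1, 1, 1, 1, 1, 1, 1, 1, 1, 1, 1, 1, 1, 1, 1, 1, 1, 1, 2, 2, 2, 2, 2, 2, 2, 2, 2, 2, 2, 2, 2, 2, 2, 2, 2, 2, 2, 2, 2, 2, 2, 2, 2

Solution. There are 45 irreducibles (= number of conjugacy classes). Their dimensions d_i satisfy sum d_i^2 = |G| = 120: 1 + 1 + 1 + 1 + 1 + 1 + 1 + 1 + 1 + 1 + 1 + 1 + 1 + 1 + 1 + 1 + 1 + 1 + 1 + 1 + 4 + 4 + 4 + 4 + 4 + 4 + 4 + 4 + 4 + 4 + 4 + 4 + 4 + 4 + 4 + 4 + 4 + 4 + 4 + 4 + 4 + 4 + 4 + 4 + 4 = 120. (For the product with Z/5Z: each of the 5 1-dim characters of Z/5Z tensors with each irrep of D_12, giving 5 copies of each D_12-dimension.)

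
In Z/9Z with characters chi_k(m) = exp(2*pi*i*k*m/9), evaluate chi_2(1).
chi_2(1) = zeta_9^2 = exp(4*I*pi/9)

Details: chi_2(1) = zeta_9^(2*1) = zeta_9^2. Since zeta_9^9 = 1, this equals zeta_9^2 = exp(2*pi*i*2/9) = exp(4*I*pi/9).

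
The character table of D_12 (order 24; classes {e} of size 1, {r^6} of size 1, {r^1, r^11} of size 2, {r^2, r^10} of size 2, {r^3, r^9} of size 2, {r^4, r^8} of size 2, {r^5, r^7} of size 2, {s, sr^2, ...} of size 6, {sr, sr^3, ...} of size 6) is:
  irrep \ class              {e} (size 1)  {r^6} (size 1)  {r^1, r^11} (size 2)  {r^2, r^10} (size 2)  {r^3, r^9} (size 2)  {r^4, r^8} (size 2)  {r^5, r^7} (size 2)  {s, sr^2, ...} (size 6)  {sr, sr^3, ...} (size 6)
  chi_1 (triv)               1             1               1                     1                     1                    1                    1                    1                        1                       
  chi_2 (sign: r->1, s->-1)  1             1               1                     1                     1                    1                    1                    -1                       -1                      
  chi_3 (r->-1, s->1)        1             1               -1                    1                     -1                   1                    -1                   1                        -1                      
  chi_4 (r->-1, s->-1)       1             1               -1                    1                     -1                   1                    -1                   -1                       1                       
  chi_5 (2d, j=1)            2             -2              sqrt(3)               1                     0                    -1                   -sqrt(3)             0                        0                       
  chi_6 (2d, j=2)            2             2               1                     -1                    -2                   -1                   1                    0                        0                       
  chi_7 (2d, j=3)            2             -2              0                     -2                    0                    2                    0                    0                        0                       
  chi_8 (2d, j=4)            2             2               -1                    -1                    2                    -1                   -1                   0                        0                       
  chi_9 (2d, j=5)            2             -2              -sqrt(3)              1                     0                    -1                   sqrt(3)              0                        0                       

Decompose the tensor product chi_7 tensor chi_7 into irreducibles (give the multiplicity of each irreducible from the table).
chi_7 tensor chi_7 = chi_1 + chi_2 + chi_3 + chi_4 (all other irreducibles have multiplicity 0).

The character of a tensor product is the pointwise product (chi_7 * chi_7)(C) = chi_7(C) * chi_7(C):
  {e}: (2)*(2), {r^6}: (-2)*(-2), {r^1, r^11}: (0)*(0), {r^2, r^10}: (-2)*(-2), {r^3, r^9}: (0)*(0), {r^4, r^8}: (2)*(2), {r^5, r^7}: (0)*(0), {s, sr^2, ...}: (0)*(0), {sr, sr^3, ...}: (0)*(0)
so (chi_7 * chi_7) takes values
  {e} -> 4, {r^6} -> 4, {r^1, r^11} -> 0, {r^2, r^10} -> 4, {r^3, r^9} -> 0, {r^4, r^8} -> 4, {r^5, r^7} -> 0, {s, sr^2, ...} -> 0, {sr, sr^3, ...} -> 0.
Now take the inner product of this character with each irreducible chi from the table, <chi_7*chi_7, chi> = (1/24) sum_C |C| (chi_7*chi_7)(C) conj(chi(C)):
  <chi_7*chi_7, chi_1> = (1/24)[1*(4)*conj(1) + 1*(4)*conj(1) + 2*(0)*conj(1) + 2*(4)*conj(1) + 2*(0)*conj(1) + 2*(4)*conj(1) + 2*(0)*conj(1) + 6*(0)*conj(1) + 6*(0)*conj(1)]
      = (1/24)[(4) + (4) + (0) + (8) + (0) + (8) + (0) + (0) + (0)] = 24/24 = 1
  <chi_7*chi_7, chi_2> = (1/24)[1*(4)*conj(1) + 1*(4)*conj(1) + 2*(0)*conj(1) + 2*(4)*conj(1) + 2*(0)*conj(1) + 2*(4)*conj(1) + 2*(0)*conj(1) + 6*(0)*conj(-1) + 6*(0)*conj(-1)]
      = (1/24)[(4) + (4) + (0) + (8) + (0) + (8) + (0) + (0) + (0)] = 24/24 = 1
  <chi_7*chi_7, chi_3> = (1/24)[1*(4)*conj(1) + 1*(4)*conj(1) + 2*(0)*conj(-1) + 2*(4)*conj(1) + 2*(0)*conj(-1) + 2*(4)*conj(1) + 2*(0)*conj(-1) + 6*(0)*conj(1) + 6*(0)*conj(-1)]
      = (1/24)[(4) + (4) + (0) + (8) + (0) + (8) + (0) + (0) + (0)] = 24/24 = 1
  <chi_7*chi_7, chi_4> = (1/24)[1*(4)*conj(1) + 1*(4)*conj(1) + 2*(0)*conj(-1) + 2*(4)*conj(1) + 2*(0)*conj(-1) + 2*(4)*conj(1) + 2*(0)*conj(-1) + 6*(0)*conj(-1) + 6*(0)*conj(1)]
      = (1/24)[(4) + (4) + (0) + (8) + (0) + (8) + (0) + (0) + (0)] = 24/24 = 1
  <chi_7*chi_7, chi_5> = (1/24)[1*(4)*conj(2) + 1*(4)*conj(-2) + 2*(0)*conj(sqrt(3)) + 2*(4)*conj(1) + 2*(0)*conj(0) + 2*(4)*conj(-1) + 2*(0)*conj(-sqrt(3)) + 6*(0)*conj(0) + 6*(0)*conj(0)]
      = (1/24)[(8) + (-8) + (0) + (8) + (0) + (-8) + (0) + (0) + (0)] = 0/24 = 0
  <chi_7*chi_7, chi_6> = (1/24)[1*(4)*conj(2) + 1*(4)*conj(2) + 2*(0)*conj(1) + 2*(4)*conj(-1) + 2*(0)*conj(-2) + 2*(4)*conj(-1) + 2*(0)*conj(1) + 6*(0)*conj(0) + 6*(0)*conj(0)]
      = (1/24)[(8) + (8) + (0) + (-8) + (0) + (-8) + (0) + (0) + (0)] = 0/24 = 0
  <chi_7*chi_7, chi_7> = (1/24)[1*(4)*conj(2) + 1*(4)*conj(-2) + 2*(0)*conj(0) + 2*(4)*conj(-2) + 2*(0)*conj(0) + 2*(4)*conj(2) + 2*(0)*conj(0) + 6*(0)*conj(0) + 6*(0)*conj(0)]
      = (1/24)[(8) + (-8) + (0) + (-16) + (0) + (16) + (0) + (0) + (0)] = 0/24 = 0
  <chi_7*chi_7, chi_8> = (1/24)[1*(4)*conj(2) + 1*(4)*conj(2) + 2*(0)*conj(-1) + 2*(4)*conj(-1) + 2*(0)*conj(2) + 2*(4)*conj(-1) + 2*(0)*conj(-1) + 6*(0)*conj(0) + 6*(0)*conj(0)]
      = (1/24)[(8) + (8) + (0) + (-8) + (0) + (-8) + (0) + (0) + (0)] = 0/24 = 0
  <chi_7*chi_7, chi_9> = (1/24)[1*(4)*conj(2) + 1*(4)*conj(-2) + 2*(0)*conj(-sqrt(3)) + 2*(4)*conj(1) + 2*(0)*conj(0) + 2*(4)*conj(-1) + 2*(0)*conj(sqrt(3)) + 6*(0)*conj(0) + 6*(0)*conj(0)]
      = (1/24)[(8) + (-8) + (0) + (8) + (0) + (-8) + (0) + (0) + (0)] = 0/24 = 0
Hence the multiplicities are chi_1: 1, chi_2: 1, chi_3: 1, chi_4: 1. Dimension check: dim(chi_7)*dim(chi_7) = 2*2 = 4 and sum (mult * dim) = 1*1 + 1*1 + 1*1 + 1*1 = 4.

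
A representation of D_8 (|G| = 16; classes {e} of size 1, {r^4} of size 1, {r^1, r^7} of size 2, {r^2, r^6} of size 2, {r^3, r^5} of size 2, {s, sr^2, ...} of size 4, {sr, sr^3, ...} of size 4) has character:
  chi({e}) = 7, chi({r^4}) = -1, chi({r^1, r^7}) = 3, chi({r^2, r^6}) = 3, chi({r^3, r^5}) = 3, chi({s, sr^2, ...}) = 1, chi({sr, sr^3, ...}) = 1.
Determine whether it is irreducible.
Not irreducible (reducible): <chi, chi> = 7 > 1.

Explanation: <chi, chi> = (1/|G|) sum_C |C| * |chi(C)|^2 = (1/16)[1*|7|^2 + 1*|-1|^2 + 2*|3|^2 + 2*|3|^2 + 2*|3|^2 + 4*|1|^2 + 4*|1|^2]
  = (1/16)[(49) + (1) + (18) + (18) + (18) + (4) + (4)] = 112/16 = 7.
A character is irreducible iff <chi, chi> = 1, so this representation is reducible.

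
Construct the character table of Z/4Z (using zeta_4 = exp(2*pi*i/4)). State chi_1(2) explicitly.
Character table of Z/4Z (irreps indexed chi_0,...,chi_3 with chi_k(m) = zeta_4^(k*m), zeta_4 = exp(2*pi*i/4)):
  irrep \ class  {0} (size 1)  {1} (size 1)  {2} (size 1)  {3} (size 1)
  chi_0          1             1             1             1           
  chi_1          1             I             -1            -I          
  chi_2          1             -1            1             -1          
  chi_3          1             -I            -1            I           

Spot check: chi_1(2) = zeta_4^(1*2) = zeta_4^2 = -1.

Justification: Z/4Z is abelian, so all 4 irreducible complex representations are 1-dimensional. They are given by chi_k(m) = zeta_4^(k*m) for k = 0,...,3. Row orthogonality: sum_m chi_k(m) conj(chi_l(m)) = 4 * [k = l].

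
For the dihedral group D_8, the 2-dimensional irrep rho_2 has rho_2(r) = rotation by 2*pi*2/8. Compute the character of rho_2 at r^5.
chi_{rho_2}(r^5) = 2*cos(2*pi*2*5/8) = 0

Reasoning: rho_2(r^5) is rotation by angle 2*pi*2*5/8, whose trace is 2*cos(2*pi*2*5/8) = 0.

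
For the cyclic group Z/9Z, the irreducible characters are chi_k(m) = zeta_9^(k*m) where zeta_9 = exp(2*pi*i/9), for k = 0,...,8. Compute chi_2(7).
chi_2(7) = zeta_9^14 = exp(-8*I*pi/9)

chi_2(7) = zeta_9^(2*7) = zeta_9^14. Since zeta_9^9 = 1, this equals zeta_9^5 = exp(2*pi*i*5/9) = exp(-8*I*pi/9).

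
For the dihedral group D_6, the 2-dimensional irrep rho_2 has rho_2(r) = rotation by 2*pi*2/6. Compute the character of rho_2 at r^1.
chi_{rho_2}(r^1) = 2*cos(2*pi*2*1/6) = -1

Solution. rho_2(r^1) is rotation by angle 2*pi*2*1/6, whose trace is 2*cos(2*pi*2*1/6) = -1.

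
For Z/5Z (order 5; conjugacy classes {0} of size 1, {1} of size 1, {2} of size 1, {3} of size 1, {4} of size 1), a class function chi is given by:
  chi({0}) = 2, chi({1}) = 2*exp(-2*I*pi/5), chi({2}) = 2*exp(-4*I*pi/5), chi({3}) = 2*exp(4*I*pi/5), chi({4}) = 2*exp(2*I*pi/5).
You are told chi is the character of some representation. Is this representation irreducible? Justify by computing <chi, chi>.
Not irreducible (reducible): <chi, chi> = 4 > 1.

Argument: <chi, chi> = (1/|G|) sum_C |C| * |chi(C)|^2 = (1/5)[1*|2|^2 + 1*|2*exp(-2*I*pi/5)|^2 + 1*|2*exp(-4*I*pi/5)|^2 + 1*|2*exp(4*I*pi/5)|^2 + 1*|2*exp(2*I*pi/5)|^2]
  = (1/5)[(4) + (4) + (4) + (4) + (4)] = 20/5 = 4.
(Exp terms are combined using exp(i*s)*conj(exp(i*t)) = exp(i*(s-t)), and sums of them are collapsed using the identity that for every m > 1 the m distinct m-th roots of unity sum to 0, e.g. 1 + exp(2*I*pi/3) + exp(-2*I*pi/3) = 0.)
A character is irreducible iff <chi, chi> = 1, so this representation is reducible.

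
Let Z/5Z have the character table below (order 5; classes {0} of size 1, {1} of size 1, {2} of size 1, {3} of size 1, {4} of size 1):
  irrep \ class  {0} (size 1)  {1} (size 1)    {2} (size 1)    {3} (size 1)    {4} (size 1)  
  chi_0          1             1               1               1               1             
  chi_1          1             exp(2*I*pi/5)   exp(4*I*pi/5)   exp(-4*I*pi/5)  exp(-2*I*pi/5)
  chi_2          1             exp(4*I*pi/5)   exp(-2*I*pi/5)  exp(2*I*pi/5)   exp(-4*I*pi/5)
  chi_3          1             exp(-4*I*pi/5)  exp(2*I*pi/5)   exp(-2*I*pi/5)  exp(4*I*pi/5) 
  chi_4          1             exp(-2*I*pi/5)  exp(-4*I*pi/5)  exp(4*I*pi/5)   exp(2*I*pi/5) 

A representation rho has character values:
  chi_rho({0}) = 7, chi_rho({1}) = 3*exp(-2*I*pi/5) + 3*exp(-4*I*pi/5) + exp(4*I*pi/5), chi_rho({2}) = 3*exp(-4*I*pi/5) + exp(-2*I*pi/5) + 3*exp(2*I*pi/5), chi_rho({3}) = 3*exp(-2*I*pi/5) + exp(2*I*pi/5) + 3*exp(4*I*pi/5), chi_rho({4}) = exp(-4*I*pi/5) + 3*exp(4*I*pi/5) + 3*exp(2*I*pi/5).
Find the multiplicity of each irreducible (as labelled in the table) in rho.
Multiplicities: chi_0: 0, chi_1: 0, chi_2: 1, chi_3: 3, chi_4: 3.

Details: Use <chi_rho, chi> = (1/|G|) sum_C |C| * chi_rho(C) * conj(chi(C)) with |G| = 5 for each irreducible chi in the table:
  <chi_rho, chi_0> = (1/5)[1*(7)*conj(1) + 1*(3*exp(-2*I*pi/5) + 3*exp(-4*I*pi/5) + exp(4*I*pi/5))*conj(1) + 1*(3*exp(-4*I*pi/5) + exp(-2*I*pi/5) + 3*exp(2*I*pi/5))*conj(1) + 1*(3*exp(-2*I*pi/5) + exp(2*I*pi/5) + 3*exp(4*I*pi/5))*conj(1) + 1*(exp(-4*I*pi/5) + 3*exp(4*I*pi/5) + 3*exp(2*I*pi/5))*conj(1)]
      = (1/5)[(7) + (3*exp(-2*I*pi/5) + 3*exp(-4*I*pi/5) + exp(4*I*pi/5)) + (3*exp(-4*I*pi/5) + exp(-2*I*pi/5) + 3*exp(2*I*pi/5)) + (3*exp(-2*I*pi/5) + exp(2*I*pi/5) + 3*exp(4*I*pi/5)) + (exp(-4*I*pi/5) + 3*exp(4*I*pi/5) + 3*exp(2*I*pi/5))] = 0/5 = 0
  <chi_rho, chi_1> = (1/5)[1*(7)*conj(1) + 1*(3*exp(-2*I*pi/5) + 3*exp(-4*I*pi/5) + exp(4*I*pi/5))*conj(exp(2*I*pi/5)) + 1*(3*exp(-4*I*pi/5) + exp(-2*I*pi/5) + 3*exp(2*I*pi/5))*conj(exp(4*I*pi/5)) + 1*(3*exp(-2*I*pi/5) + exp(2*I*pi/5) + 3*exp(4*I*pi/5))*conj(exp(-4*I*pi/5)) + 1*(exp(-4*I*pi/5) + 3*exp(4*I*pi/5) + 3*exp(2*I*pi/5))*conj(exp(-2*I*pi/5))]
      = (1/5)[(7) + (3*exp(-4*I*pi/5) + exp(2*I*pi/5) + 3*exp(4*I*pi/5)) + (3*exp(-2*I*pi/5) + exp(4*I*pi/5) + 3*exp(2*I*pi/5)) + (3*exp(-2*I*pi/5) + exp(-4*I*pi/5) + 3*exp(2*I*pi/5)) + (3*exp(-4*I*pi/5) + exp(-2*I*pi/5) + 3*exp(4*I*pi/5))] = 0/5 = 0
  <chi_rho, chi_2> = (1/5)[1*(7)*conj(1) + 1*(3*exp(-2*I*pi/5) + 3*exp(-4*I*pi/5) + exp(4*I*pi/5))*conj(exp(4*I*pi/5)) + 1*(3*exp(-4*I*pi/5) + exp(-2*I*pi/5) + 3*exp(2*I*pi/5))*conj(exp(-2*I*pi/5)) + 1*(3*exp(-2*I*pi/5) + exp(2*I*pi/5) + 3*exp(4*I*pi/5))*conj(exp(2*I*pi/5)) + 1*(exp(-4*I*pi/5) + 3*exp(4*I*pi/5) + 3*exp(2*I*pi/5))*conj(exp(-4*I*pi/5))]
      = (1/5)[(7) + (1 + 3*exp(4*I*pi/5) + 3*exp(2*I*pi/5)) + (1 + 3*exp(-2*I*pi/5) + 3*exp(4*I*pi/5)) + (1 + 3*exp(-4*I*pi/5) + 3*exp(2*I*pi/5)) + (1 + 3*exp(-2*I*pi/5) + 3*exp(-4*I*pi/5))] = 5/5 = 1
  <chi_rho, chi_3> = (1/5)[1*(7)*conj(1) + 1*(3*exp(-2*I*pi/5) + 3*exp(-4*I*pi/5) + exp(4*I*pi/5))*conj(exp(-4*I*pi/5)) + 1*(3*exp(-4*I*pi/5) + exp(-2*I*pi/5) + 3*exp(2*I*pi/5))*conj(exp(2*I*pi/5)) + 1*(3*exp(-2*I*pi/5) + exp(2*I*pi/5) + 3*exp(4*I*pi/5))*conj(exp(-2*I*pi/5)) + 1*(exp(-4*I*pi/5) + 3*exp(4*I*pi/5) + 3*exp(2*I*pi/5))*conj(exp(4*I*pi/5))]
      = (1/5)[(7) + (3 + exp(-2*I*pi/5) + 3*exp(2*I*pi/5)) + (3 + exp(-4*I*pi/5) + 3*exp(4*I*pi/5)) + (3 + 3*exp(-4*I*pi/5) + exp(4*I*pi/5)) + (3 + 3*exp(-2*I*pi/5) + exp(2*I*pi/5))] = 15/5 = 3
  <chi_rho, chi_4> = (1/5)[1*(7)*conj(1) + 1*(3*exp(-2*I*pi/5) + 3*exp(-4*I*pi/5) + exp(4*I*pi/5))*conj(exp(-2*I*pi/5)) + 1*(3*exp(-4*I*pi/5) + exp(-2*I*pi/5) + 3*exp(2*I*pi/5))*conj(exp(-4*I*pi/5)) + 1*(3*exp(-2*I*pi/5) + exp(2*I*pi/5) + 3*exp(4*I*pi/5))*conj(exp(4*I*pi/5)) + 1*(exp(-4*I*pi/5) + 3*exp(4*I*pi/5) + 3*exp(2*I*pi/5))*conj(exp(2*I*pi/5))]
      = (1/5)[(7) + (3 + 3*exp(-2*I*pi/5) + exp(-4*I*pi/5)) + (3 + 3*exp(-4*I*pi/5) + exp(2*I*pi/5)) + (3 + exp(-2*I*pi/5) + 3*exp(4*I*pi/5)) + (3 + exp(4*I*pi/5) + 3*exp(2*I*pi/5))] = 15/5 = 3
(Exp terms are combined using exp(i*s)*conj(exp(i*t)) = exp(i*(s-t)), and sums of them are collapsed using the identity that for every m > 1 the m distinct m-th roots of unity sum to 0, e.g. 1 + exp(2*I*pi/3) + exp(-2*I*pi/3) = 0.)
Dimension check: dim(rho) = sum (mult * dim) = 0*1 + 0*1 + 1*1 + 3*1 + 3*1 = 7 = chi_rho(e) = 7.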